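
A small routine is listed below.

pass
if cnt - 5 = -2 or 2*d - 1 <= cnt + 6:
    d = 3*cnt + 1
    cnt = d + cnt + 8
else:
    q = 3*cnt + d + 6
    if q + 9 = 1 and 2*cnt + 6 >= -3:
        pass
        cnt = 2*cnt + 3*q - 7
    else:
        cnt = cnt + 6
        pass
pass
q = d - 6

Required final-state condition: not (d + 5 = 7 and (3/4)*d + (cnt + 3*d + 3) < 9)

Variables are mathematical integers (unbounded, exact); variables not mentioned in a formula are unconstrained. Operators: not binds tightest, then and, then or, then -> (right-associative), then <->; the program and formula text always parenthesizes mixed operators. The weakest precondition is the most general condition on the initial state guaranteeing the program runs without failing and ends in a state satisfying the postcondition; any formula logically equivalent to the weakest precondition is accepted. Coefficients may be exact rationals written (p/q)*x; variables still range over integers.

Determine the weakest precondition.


Working backward. After the program, the postcondition not (d + 5 = 7 and (3/4)*d + (cnt + 3*d + 3) < 9) must hold; in canonical form it is not (d = 2 and cnt + (15/4)*d < 6).
Before q := d - 6: not (d = 2 and cnt + (15/4)*d < 6)
Before skip: not (d = 2 and cnt + (15/4)*d < 6)
Then branch requires not (3*cnt = 1 and (61/4)*cnt < -27/4); else branch requires ((3*cnt + d = -14 and 2*cnt >= -9) -> (not (d = 2 and 11*cnt + (27/4)*d < -5))) and ((not (3*cnt + d = -14 and 2*cnt >= -9)) -> (not (d = 2 and cnt + (15/4)*d < 0))).
Before the if: ((cnt = 3 or 2*d <= cnt + 7) -> (not (3*cnt = 1 and (61/4)*cnt < -27/4))) and ((not (cnt = 3 or 2*d <= cnt + 7)) -> (((3*cnt + d = -14 and 2*cnt >= -9) -> (not (d = 2 and 11*cnt + (27/4)*d < -5))) and ((not (3*cnt + d = -14 and 2*cnt >= -9)) -> (not (d = 2 and cnt + (15/4)*d < 0)))))
Before skip: ((cnt = 3 or 2*d <= cnt + 7) -> (not (3*cnt = 1 and (61/4)*cnt < -27/4))) and ((not (cnt = 3 or 2*d <= cnt + 7)) -> (((3*cnt + d = -14 and 2*cnt >= -9) -> (not (d = 2 and 11*cnt + (27/4)*d < -5))) and ((not (3*cnt + d = -14 and 2*cnt >= -9)) -> (not (d = 2 and cnt + (15/4)*d < 0)))))
Answer: WP = ((cnt = 3 or 2*d <= cnt + 7) -> (not (3*cnt = 1 and (61/4)*cnt < -27/4))) and ((not (cnt = 3 or 2*d <= cnt + 7)) -> (((3*cnt + d = -14 and 2*cnt >= -9) -> (not (d = 2 and 11*cnt + (27/4)*d < -5))) and ((not (3*cnt + d = -14 and 2*cnt >= -9)) -> (not (d = 2 and cnt + (15/4)*d < 0)))))


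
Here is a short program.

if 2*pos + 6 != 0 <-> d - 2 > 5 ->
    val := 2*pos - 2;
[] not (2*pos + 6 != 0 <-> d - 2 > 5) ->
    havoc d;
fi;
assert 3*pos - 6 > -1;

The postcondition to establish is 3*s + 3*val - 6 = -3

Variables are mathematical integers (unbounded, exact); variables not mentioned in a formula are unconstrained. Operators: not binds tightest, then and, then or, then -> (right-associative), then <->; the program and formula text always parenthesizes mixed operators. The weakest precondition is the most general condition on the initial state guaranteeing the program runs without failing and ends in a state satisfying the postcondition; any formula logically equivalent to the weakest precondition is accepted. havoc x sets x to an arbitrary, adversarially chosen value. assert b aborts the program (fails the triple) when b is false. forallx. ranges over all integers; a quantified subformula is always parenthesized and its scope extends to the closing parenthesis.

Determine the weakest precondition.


Working backward. After the program, the postcondition 3*s + 3*val - 6 = -3 must hold; in canonical form it is 3*s + 3*val = 3.
Before assert 3*pos - 6 > -1: 3*pos > 5 and 3*s + 3*val = 3
Then branch requires 3*pos > 5 and 6*pos + 3*s = 9; else branch requires 3*pos > 5 and 3*s + 3*val = 3.
Before the if: ((2*pos != -6 <-> d > 7) -> (3*pos > 5 and 6*pos + 3*s = 9)) and ((not (2*pos != -6 <-> d > 7)) -> (3*pos > 5 and 3*s + 3*val = 3))
Answer: WP = ((2*pos != -6 <-> d > 7) -> (3*pos > 5 and 6*pos + 3*s = 9)) and ((not (2*pos != -6 <-> d > 7)) -> (3*pos > 5 and 3*s + 3*val = 3))


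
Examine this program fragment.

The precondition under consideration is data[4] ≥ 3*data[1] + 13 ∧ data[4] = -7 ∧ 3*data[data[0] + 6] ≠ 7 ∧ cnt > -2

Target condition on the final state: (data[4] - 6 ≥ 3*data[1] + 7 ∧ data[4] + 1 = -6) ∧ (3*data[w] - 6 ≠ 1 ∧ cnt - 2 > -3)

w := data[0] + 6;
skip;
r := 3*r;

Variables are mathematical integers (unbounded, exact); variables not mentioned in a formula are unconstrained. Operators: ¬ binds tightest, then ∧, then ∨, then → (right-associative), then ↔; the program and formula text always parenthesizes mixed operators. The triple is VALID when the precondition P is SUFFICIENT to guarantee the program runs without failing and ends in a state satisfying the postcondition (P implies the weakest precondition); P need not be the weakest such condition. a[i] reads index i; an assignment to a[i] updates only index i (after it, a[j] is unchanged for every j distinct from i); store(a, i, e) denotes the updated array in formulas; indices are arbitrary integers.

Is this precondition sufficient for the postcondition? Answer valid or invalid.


Working backward. After the program, the postcondition (data[4] - 6 ≥ 3*data[1] + 7 ∧ data[4] + 1 = -6) ∧ (3*data[w] - 6 ≠ 1 ∧ cnt - 2 > -3) must hold; in canonical form it is data[4] ≥ 3*data[1] + 13 ∧ data[4] = -7 ∧ 3*data[w] ≠ 7 ∧ cnt > -1.
Before r := 3*r: data[4] ≥ 3*data[1] + 13 ∧ data[4] = -7 ∧ 3*data[w] ≠ 7 ∧ cnt > -1
Before skip: data[4] ≥ 3*data[1] + 13 ∧ data[4] = -7 ∧ 3*data[w] ≠ 7 ∧ cnt > -1
Before w := data[0] + 6: data[4] ≥ 3*data[1] + 13 ∧ data[4] = -7 ∧ 3*data[data[0] + 6] ≠ 7 ∧ cnt > -1
The weakest precondition is data[4] ≥ 3*data[1] + 13 ∧ data[4] = -7 ∧ 3*data[data[0] + 6] ≠ 7 ∧ cnt > -1.
Check whether data[4] ≥ 3*data[1] + 13 ∧ data[4] = -7 ∧ 3*data[data[0] + 6] ≠ 7 ∧ cnt > -2 implies it.
Countermodel: at the initial state cnt = -1, data = {[-17423] = -17429, [0] = -17429, [1] = -17429, [4] = -7, elsewhere -17429}, the precondition holds but the weakest precondition fails.
Answer: invalid


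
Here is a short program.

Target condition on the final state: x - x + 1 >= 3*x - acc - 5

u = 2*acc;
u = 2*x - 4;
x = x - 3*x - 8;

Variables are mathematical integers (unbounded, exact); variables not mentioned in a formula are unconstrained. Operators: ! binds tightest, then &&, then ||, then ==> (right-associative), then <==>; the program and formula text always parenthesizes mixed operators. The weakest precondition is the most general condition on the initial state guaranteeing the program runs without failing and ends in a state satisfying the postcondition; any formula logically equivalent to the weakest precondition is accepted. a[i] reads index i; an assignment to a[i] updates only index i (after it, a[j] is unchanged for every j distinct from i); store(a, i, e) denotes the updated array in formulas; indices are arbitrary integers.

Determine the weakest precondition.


Working backward. After the program, the postcondition x - x + 1 >= 3*x - acc - 5 must hold; in canonical form it is acc >= 3*x - 6.
Before x := x - 3*x - 8: acc + 6*x >= -30
Before u := 2*x - 4: acc + 6*x >= -30
Before u := 2*acc: acc + 6*x >= -30
Answer: WP = acc + 6*x >= -30


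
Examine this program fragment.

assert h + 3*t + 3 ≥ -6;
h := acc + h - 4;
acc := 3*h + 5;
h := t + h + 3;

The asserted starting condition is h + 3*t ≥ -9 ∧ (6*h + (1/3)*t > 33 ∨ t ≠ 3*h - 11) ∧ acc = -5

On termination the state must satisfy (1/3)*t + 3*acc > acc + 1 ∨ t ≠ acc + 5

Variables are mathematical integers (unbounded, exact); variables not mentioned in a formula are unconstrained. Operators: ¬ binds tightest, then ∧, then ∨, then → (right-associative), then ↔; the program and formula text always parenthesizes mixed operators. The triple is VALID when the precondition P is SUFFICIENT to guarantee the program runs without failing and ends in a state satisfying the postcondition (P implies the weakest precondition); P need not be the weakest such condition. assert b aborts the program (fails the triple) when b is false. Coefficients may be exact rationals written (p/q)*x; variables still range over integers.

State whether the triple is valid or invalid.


Working backward. After the program, the postcondition (1/3)*t + 3*acc > acc + 1 ∨ t ≠ acc + 5 must hold; in canonical form it is 2*acc + (1/3)*t > 1 ∨ t ≠ acc + 5.
Before h := t + h + 3: 2*acc + (1/3)*t > 1 ∨ t ≠ acc + 5
Before acc := 3*h + 5: 6*h + (1/3)*t > -9 ∨ t ≠ 3*h + 10
Before h := acc + h - 4: 6*acc + 6*h + (1/3)*t > 15 ∨ t ≠ 3*acc + 3*h - 2
Before assert h + 3*t + 3 ≥ -6: h + 3*t ≥ -9 ∧ (6*acc + 6*h + (1/3)*t > 15 ∨ t ≠ 3*acc + 3*h - 2)
The weakest precondition is h + 3*t ≥ -9 ∧ (6*acc + 6*h + (1/3)*t > 15 ∨ t ≠ 3*acc + 3*h - 2).
Check whether h + 3*t ≥ -9 ∧ (6*h + (1/3)*t > 33 ∨ t ≠ 3*h - 11) ∧ acc = -5 implies it.
Countermodel: at the initial state acc = -5, h = 5, t = -2, the precondition holds but the weakest precondition fails.
Answer: invalid


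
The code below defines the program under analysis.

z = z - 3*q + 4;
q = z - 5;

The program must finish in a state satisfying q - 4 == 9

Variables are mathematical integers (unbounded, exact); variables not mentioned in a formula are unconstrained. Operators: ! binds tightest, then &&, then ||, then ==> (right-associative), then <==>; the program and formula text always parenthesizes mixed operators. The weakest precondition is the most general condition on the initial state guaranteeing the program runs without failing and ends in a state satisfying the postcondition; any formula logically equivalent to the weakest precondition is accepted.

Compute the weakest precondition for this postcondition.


Working backward. After the program, the postcondition q - 4 == 9 must hold; in canonical form it is q == 13.
Before q := z - 5: z == 18
Before z := z - 3*q + 4: z == 3*q + 14
Answer: WP = z == 3*q + 14


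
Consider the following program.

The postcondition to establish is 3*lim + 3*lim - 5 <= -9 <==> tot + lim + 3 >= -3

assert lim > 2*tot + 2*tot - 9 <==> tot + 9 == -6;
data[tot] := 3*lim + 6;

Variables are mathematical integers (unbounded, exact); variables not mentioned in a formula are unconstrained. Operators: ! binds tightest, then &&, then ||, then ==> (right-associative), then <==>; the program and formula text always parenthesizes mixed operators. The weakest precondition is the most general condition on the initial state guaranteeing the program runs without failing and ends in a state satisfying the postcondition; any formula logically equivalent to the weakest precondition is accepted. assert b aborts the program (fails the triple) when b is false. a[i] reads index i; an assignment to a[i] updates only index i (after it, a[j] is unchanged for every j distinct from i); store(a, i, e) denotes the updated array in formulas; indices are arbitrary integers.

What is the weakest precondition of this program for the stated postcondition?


Working backward. After the program, the postcondition 3*lim + 3*lim - 5 <= -9 <==> tot + lim + 3 >= -3 must hold; in canonical form it is 6*lim <= -4 <==> lim + tot >= -6.
Before data[tot] := 3*lim + 6: 6*lim <= -4 <==> lim + tot >= -6
Before assert lim > 2*tot + 2*tot - 9 <==> tot + 9 == -6: (lim > 4*tot - 9 <==> tot == -15) && (6*lim <= -4 <==> lim + tot >= -6)
Answer: WP = (lim > 4*tot - 9 <==> tot == -15) && (6*lim <= -4 <==> lim + tot >= -6)


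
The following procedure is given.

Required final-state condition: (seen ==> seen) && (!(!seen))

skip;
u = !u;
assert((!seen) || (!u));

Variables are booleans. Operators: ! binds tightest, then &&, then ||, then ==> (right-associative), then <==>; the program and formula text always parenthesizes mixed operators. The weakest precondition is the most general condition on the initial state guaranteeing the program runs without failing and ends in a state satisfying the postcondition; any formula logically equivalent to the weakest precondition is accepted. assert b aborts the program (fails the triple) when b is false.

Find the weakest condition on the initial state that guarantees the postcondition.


Working backward. After the program, the postcondition (seen ==> seen) && (!(!seen)) must hold; in canonical form it is seen.
Before assert (!seen) || (!u): ((!seen) || (!u)) && seen
Before u := !u: ((!seen) || u) && seen
Before skip: ((!seen) || u) && seen
Answer: WP = ((!seen) || u) && seen


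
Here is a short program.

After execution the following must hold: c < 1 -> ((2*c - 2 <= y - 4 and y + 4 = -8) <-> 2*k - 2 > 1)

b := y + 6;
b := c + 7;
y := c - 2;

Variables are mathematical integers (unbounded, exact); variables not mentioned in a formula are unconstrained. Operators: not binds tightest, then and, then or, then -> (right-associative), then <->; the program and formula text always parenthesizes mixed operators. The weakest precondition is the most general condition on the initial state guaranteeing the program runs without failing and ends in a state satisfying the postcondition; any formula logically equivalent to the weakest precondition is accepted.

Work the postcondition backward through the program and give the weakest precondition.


Working backward. After the program, the postcondition c < 1 -> ((2*c - 2 <= y - 4 and y + 4 = -8) <-> 2*k - 2 > 1) must hold; in canonical form it is c < 1 -> ((2*c <= y - 2 and y = -12) <-> 2*k > 3).
Before y := c - 2: c < 1 -> ((c <= -4 and c = -10) <-> 2*k > 3)
Before b := c + 7: c < 1 -> ((c <= -4 and c = -10) <-> 2*k > 3)
Before b := y + 6: c < 1 -> ((c <= -4 and c = -10) <-> 2*k > 3)
Answer: WP = c < 1 -> ((c <= -4 and c = -10) <-> 2*k > 3)


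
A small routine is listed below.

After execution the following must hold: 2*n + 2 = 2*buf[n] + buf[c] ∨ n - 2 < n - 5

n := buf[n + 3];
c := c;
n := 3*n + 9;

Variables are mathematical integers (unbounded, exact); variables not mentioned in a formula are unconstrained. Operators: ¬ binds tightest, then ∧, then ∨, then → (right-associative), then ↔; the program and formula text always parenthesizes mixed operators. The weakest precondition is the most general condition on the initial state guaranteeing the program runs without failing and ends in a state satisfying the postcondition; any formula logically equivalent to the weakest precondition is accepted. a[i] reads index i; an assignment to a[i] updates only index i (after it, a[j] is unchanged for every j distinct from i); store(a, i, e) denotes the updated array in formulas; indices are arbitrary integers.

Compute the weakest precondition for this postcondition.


Working backward. After the program, the postcondition 2*n + 2 = 2*buf[n] + buf[c] ∨ n - 2 < n - 5 must hold; in canonical form it is 2*n = buf[c] + 2*buf[n] - 2.
Before n := 3*n + 9: 6*n = 2*buf[3*n + 9] + buf[c] - 20
Before c := c: 6*n = 2*buf[3*n + 9] + buf[c] - 20
Before n := buf[n + 3]: 6*buf[n + 3] = 2*buf[3*buf[n + 3] + 9] + buf[c] - 20
Answer: WP = 6*buf[n + 3] = 2*buf[3*buf[n + 3] + 9] + buf[c] - 20


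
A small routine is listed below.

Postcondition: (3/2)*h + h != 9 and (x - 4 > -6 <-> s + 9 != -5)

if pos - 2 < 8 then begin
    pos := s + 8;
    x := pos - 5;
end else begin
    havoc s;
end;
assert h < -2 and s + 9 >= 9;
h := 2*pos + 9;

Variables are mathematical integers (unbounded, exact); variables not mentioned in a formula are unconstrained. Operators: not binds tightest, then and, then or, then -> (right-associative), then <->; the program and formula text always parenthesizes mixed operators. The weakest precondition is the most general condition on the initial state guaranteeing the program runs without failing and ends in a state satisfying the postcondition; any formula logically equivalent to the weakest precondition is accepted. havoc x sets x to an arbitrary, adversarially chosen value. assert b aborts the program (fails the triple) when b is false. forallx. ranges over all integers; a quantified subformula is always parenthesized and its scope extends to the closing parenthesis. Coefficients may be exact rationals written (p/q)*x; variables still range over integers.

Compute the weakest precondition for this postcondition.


Working backward. After the program, the postcondition (3/2)*h + h != 9 and (x - 4 > -6 <-> s + 9 != -5) must hold; in canonical form it is (5/2)*h != 9 and (x > -2 <-> s != -14).
Before h := 2*pos + 9: 5*pos != -27/2 and (x > -2 <-> s != -14)
Before assert h < -2 and s + 9 >= 9: h < -2 and s >= 0 and 5*pos != -27/2 and (x > -2 <-> s != -14)
Then branch requires h < -2 and s >= 0 and 5*s != -107/2 and (s > -5 <-> s != -14); else branch requires forall s_1. (h < -2 and s_1 >= 0 and 5*pos != -27/2 and (x > -2 <-> s_1 != -14)).
Before the if: (pos < 10 -> (h < -2 and s >= 0 and 5*s != -107/2 and (s > -5 <-> s != -14))) and ((not (pos < 10)) -> (forall s_1. (h < -2 and s_1 >= 0 and 5*pos != -27/2 and (x > -2 <-> s_1 != -14))))
Answer: WP = (pos < 10 -> (h < -2 and s >= 0 and 5*s != -107/2 and (s > -5 <-> s != -14))) and ((not (pos < 10)) -> (forall s_1. (h < -2 and s_1 >= 0 and 5*pos != -27/2 and (x > -2 <-> s_1 != -14))))


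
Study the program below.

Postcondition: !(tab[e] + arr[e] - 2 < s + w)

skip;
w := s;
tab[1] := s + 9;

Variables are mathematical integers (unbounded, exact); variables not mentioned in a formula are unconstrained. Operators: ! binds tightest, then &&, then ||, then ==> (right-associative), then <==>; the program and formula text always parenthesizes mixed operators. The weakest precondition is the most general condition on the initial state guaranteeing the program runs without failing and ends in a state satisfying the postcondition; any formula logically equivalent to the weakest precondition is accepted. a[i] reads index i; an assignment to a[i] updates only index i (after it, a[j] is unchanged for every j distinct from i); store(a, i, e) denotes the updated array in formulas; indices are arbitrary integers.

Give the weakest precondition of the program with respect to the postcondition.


Working backward. After the program, the postcondition !(tab[e] + arr[e] - 2 < s + w) must hold; in canonical form it is !(arr[e] + tab[e] < s + w + 2).
Before tab[1] := s + 9: !(arr[e] + store(tab, 1, s + 9)[e] < s + w + 2)
Before w := s: !(arr[e] + store(tab, 1, s + 9)[e] < 2*s + 2)
Before skip: !(arr[e] + store(tab, 1, s + 9)[e] < 2*s + 2)
Answer: WP = !(arr[e] + store(tab, 1, s + 9)[e] < 2*s + 2)


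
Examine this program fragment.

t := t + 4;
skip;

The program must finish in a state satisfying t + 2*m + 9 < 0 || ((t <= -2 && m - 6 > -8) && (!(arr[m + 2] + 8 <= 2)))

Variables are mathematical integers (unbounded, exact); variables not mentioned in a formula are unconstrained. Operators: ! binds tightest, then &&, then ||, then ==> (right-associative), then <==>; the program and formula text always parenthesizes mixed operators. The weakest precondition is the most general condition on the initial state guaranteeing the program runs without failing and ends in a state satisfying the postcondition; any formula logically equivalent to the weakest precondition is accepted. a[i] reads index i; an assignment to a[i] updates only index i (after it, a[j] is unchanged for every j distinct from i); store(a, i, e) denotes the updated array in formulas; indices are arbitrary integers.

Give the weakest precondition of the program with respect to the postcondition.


Working backward. After the program, the postcondition t + 2*m + 9 < 0 || ((t <= -2 && m - 6 > -8) && (!(arr[m + 2] + 8 <= 2))) must hold; in canonical form it is 2*m + t < -9 || (t <= -2 && m > -2 && (!(arr[m + 2] <= -6))).
Before skip: 2*m + t < -9 || (t <= -2 && m > -2 && (!(arr[m + 2] <= -6)))
Before t := t + 4: 2*m + t < -13 || (t <= -6 && m > -2 && (!(arr[m + 2] <= -6)))
Answer: WP = 2*m + t < -13 || (t <= -6 && m > -2 && (!(arr[m + 2] <= -6)))


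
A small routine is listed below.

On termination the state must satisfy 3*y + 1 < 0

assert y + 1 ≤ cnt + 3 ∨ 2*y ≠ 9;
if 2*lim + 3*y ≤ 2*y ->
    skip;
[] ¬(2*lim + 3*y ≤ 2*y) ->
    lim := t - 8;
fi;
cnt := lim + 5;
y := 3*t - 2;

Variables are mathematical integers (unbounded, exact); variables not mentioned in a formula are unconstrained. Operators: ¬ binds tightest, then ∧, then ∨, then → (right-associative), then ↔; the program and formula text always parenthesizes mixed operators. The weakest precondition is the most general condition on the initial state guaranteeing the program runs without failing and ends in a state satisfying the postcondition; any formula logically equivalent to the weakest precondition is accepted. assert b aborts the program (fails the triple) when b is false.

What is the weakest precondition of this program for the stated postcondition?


Working backward. After the program, the postcondition 3*y + 1 < 0 must hold; in canonical form it is 3*y < -1.
Before y := 3*t - 2: 9*t < 5
Before cnt := lim + 5: 9*t < 5
Then branch requires 9*t < 5; else branch requires 9*t < 5.
Before the if: (2*lim + y ≤ 0 → 9*t < 5) ∧ ((¬(2*lim + y ≤ 0)) → 9*t < 5)
Before assert y + 1 ≤ cnt + 3 ∨ 2*y ≠ 9: (y ≤ cnt + 2 ∨ 2*y ≠ 9) ∧ (2*lim + y ≤ 0 → 9*t < 5) ∧ ((¬(2*lim + y ≤ 0)) → 9*t < 5)
Answer: WP = (y ≤ cnt + 2 ∨ 2*y ≠ 9) ∧ (2*lim + y ≤ 0 → 9*t < 5) ∧ ((¬(2*lim + y ≤ 0)) → 9*t < 5)


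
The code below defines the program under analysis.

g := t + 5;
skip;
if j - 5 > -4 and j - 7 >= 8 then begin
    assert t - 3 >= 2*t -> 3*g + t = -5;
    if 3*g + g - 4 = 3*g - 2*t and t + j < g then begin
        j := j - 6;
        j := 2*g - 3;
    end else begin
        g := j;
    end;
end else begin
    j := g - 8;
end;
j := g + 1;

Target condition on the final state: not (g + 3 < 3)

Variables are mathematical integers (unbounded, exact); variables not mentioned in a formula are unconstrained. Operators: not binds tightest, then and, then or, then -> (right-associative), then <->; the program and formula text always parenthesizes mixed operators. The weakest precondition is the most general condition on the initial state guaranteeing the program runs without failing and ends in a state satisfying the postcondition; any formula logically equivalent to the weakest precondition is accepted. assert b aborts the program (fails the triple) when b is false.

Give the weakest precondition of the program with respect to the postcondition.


Working backward. After the program, the postcondition not (g + 3 < 3) must hold; in canonical form it is not (g < 0).
Before j := g + 1: not (g < 0)
Then branch requires (t <= -3 -> 3*g + t = -5) and ((g + 2*t = 4 and j + t < g) -> (not (g < 0))) and ((not (g + 2*t = 4 and j + t < g)) -> (not (j < 0))); else branch requires not (g < 0).
Before the if: ((j > 1 and j >= 15) -> ((t <= -3 -> 3*g + t = -5) and ((g + 2*t = 4 and j + t < g) -> (not (g < 0))) and ((not (g + 2*t = 4 and j + t < g)) -> (not (j < 0))))) and ((not (j > 1 and j >= 15)) -> (not (g < 0)))
Before skip: ((j > 1 and j >= 15) -> ((t <= -3 -> 3*g + t = -5) and ((g + 2*t = 4 and j + t < g) -> (not (g < 0))) and ((not (g + 2*t = 4 and j + t < g)) -> (not (j < 0))))) and ((not (j > 1 and j >= 15)) -> (not (g < 0)))
Before g := t + 5: ((j > 1 and j >= 15) -> ((t <= -3 -> 4*t = -20) and ((3*t = -1 and j < 5) -> (not (t < -5))) and ((not (3*t = -1 and j < 5)) -> (not (j < 0))))) and ((not (j > 1 and j >= 15)) -> (not (t < -5)))
Answer: WP = ((j > 1 and j >= 15) -> ((t <= -3 -> 4*t = -20) and ((3*t = -1 and j < 5) -> (not (t < -5))) and ((not (3*t = -1 and j < 5)) -> (not (j < 0))))) and ((not (j > 1 and j >= 15)) -> (not (t < -5)))


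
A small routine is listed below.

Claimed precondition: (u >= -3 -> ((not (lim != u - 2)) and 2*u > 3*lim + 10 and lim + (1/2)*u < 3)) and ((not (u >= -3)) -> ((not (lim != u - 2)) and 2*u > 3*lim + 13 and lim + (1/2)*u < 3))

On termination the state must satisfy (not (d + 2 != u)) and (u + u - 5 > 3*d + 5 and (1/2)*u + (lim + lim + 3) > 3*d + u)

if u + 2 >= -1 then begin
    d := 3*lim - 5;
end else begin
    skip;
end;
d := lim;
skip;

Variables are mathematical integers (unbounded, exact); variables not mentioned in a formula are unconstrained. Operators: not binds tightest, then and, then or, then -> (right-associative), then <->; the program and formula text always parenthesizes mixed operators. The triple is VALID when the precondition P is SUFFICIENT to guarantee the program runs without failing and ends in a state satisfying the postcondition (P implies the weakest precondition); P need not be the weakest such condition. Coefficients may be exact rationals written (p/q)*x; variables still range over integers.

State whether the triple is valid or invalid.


Working backward. After the program, the postcondition (not (d + 2 != u)) and (u + u - 5 > 3*d + 5 and (1/2)*u + (lim + lim + 3) > 3*d + u) must hold; in canonical form it is (not (d != u - 2)) and 2*u > 3*d + 10 and 2*lim > 3*d + (1/2)*u - 3.
Before skip: (not (d != u - 2)) and 2*u > 3*d + 10 and 2*lim > 3*d + (1/2)*u - 3
Before d := lim: (not (lim != u - 2)) and 2*u > 3*lim + 10 and lim + (1/2)*u < 3
Then branch requires (not (lim != u - 2)) and 2*u > 3*lim + 10 and lim + (1/2)*u < 3; else branch requires (not (lim != u - 2)) and 2*u > 3*lim + 10 and lim + (1/2)*u < 3.
Before the if: (u >= -3 -> ((not (lim != u - 2)) and 2*u > 3*lim + 10 and lim + (1/2)*u < 3)) and ((not (u >= -3)) -> ((not (lim != u - 2)) and 2*u > 3*lim + 10 and lim + (1/2)*u < 3))
The weakest precondition is (u >= -3 -> ((not (lim != u - 2)) and 2*u > 3*lim + 10 and lim + (1/2)*u < 3)) and ((not (u >= -3)) -> ((not (lim != u - 2)) and 2*u > 3*lim + 10 and lim + (1/2)*u < 3)).
Check whether (u >= -3 -> ((not (lim != u - 2)) and 2*u > 3*lim + 10 and lim + (1/2)*u < 3)) and ((not (u >= -3)) -> ((not (lim != u - 2)) and 2*u > 3*lim + 13 and lim + (1/2)*u < 3)) implies it.
Every state satisfying the precondition satisfies the weakest precondition: the implication holds.
Answer: valid


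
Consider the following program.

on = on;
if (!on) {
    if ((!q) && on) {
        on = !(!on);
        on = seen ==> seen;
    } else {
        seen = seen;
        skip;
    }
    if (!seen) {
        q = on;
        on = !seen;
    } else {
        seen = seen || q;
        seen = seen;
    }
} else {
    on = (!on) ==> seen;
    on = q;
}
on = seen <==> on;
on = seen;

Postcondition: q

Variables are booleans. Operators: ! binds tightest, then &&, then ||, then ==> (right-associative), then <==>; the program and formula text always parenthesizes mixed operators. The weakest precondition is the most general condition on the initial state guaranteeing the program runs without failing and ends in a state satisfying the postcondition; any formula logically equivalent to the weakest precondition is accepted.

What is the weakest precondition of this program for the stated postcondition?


Working backward. After the program, q must hold.
Before on := seen: q
Before on := seen <==> on: q
Then branch requires (((!q) && on) ==> (seen ==> q)) && ((!((!q) && on)) ==> (((!seen) ==> on) && (seen ==> q))); else branch requires q.
Before the if: ((!on) ==> ((((!q) && on) ==> (seen ==> q)) && ((!((!q) && on)) ==> (((!seen) ==> on) && (seen ==> q))))) && (on ==> q)
Before on := on: ((!on) ==> ((((!q) && on) ==> (seen ==> q)) && ((!((!q) && on)) ==> (((!seen) ==> on) && (seen ==> q))))) && (on ==> q)
Answer: WP = ((!on) ==> ((((!q) && on) ==> (seen ==> q)) && ((!((!q) && on)) ==> (((!seen) ==> on) && (seen ==> q))))) && (on ==> q)


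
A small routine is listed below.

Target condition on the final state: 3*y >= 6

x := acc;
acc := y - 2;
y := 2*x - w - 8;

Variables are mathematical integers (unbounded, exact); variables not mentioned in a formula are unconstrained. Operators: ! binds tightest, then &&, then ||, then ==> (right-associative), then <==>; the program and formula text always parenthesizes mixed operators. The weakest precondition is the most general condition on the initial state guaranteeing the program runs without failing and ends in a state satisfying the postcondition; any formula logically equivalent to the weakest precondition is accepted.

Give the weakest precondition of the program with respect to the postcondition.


Working backward. After the program, 3*y >= 6 must hold.
Before y := 2*x - w - 8: 6*x >= 3*w + 30
Before acc := y - 2: 6*x >= 3*w + 30
Before x := acc: 6*acc >= 3*w + 30
Answer: WP = 6*acc >= 3*w + 30


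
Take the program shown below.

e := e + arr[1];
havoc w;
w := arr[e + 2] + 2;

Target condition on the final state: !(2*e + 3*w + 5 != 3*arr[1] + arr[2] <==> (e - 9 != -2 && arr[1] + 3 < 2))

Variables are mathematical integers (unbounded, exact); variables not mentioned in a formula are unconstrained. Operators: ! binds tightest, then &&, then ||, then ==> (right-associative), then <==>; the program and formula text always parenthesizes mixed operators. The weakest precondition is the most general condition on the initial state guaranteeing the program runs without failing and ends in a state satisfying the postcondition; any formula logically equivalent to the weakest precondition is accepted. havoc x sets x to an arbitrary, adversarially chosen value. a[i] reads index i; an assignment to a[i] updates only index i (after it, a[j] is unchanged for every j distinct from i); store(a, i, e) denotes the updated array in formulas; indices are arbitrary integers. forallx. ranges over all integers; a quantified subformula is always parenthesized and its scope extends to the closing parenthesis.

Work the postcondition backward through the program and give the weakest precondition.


Working backward. After the program, the postcondition !(2*e + 3*w + 5 != 3*arr[1] + arr[2] <==> (e - 9 != -2 && arr[1] + 3 < 2)) must hold; in canonical form it is !(2*e + 3*w != 3*arr[1] + arr[2] - 5 <==> (e != 7 && arr[1] < -1)).
Before w := arr[e + 2] + 2: !(3*arr[e + 2] + 2*e != 3*arr[1] + arr[2] - 11 <==> (e != 7 && arr[1] < -1))
Before havoc w: !(3*arr[e + 2] + 2*e != 3*arr[1] + arr[2] - 11 <==> (e != 7 && arr[1] < -1))
Before e := e + arr[1]: !(3*arr[arr[1] + e + 2] + 2*e != arr[1] + arr[2] - 11 <==> (arr[1] + e != 7 && arr[1] < -1))
Answer: WP = !(3*arr[arr[1] + e + 2] + 2*e != arr[1] + arr[2] - 11 <==> (arr[1] + e != 7 && arr[1] < -1))


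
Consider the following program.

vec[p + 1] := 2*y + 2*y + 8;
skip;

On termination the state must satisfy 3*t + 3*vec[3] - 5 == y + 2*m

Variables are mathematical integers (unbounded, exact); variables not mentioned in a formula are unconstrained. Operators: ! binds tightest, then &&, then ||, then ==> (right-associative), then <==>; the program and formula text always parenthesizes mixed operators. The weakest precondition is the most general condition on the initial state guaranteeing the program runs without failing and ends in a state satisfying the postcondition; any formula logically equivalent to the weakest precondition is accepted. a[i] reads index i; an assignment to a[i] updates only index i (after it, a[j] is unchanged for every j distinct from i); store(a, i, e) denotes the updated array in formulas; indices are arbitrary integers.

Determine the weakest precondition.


Working backward. After the program, the postcondition 3*t + 3*vec[3] - 5 == y + 2*m must hold; in canonical form it is 3*vec[3] + 3*t == 2*m + y + 5.
Before skip: 3*vec[3] + 3*t == 2*m + y + 5
Before vec[p + 1] := 2*y + 2*y + 8: 3*store(vec, p + 1, 4*y + 8)[3] + 3*t == 2*m + y + 5
Answer: WP = 3*store(vec, p + 1, 4*y + 8)[3] + 3*t == 2*m + y + 5


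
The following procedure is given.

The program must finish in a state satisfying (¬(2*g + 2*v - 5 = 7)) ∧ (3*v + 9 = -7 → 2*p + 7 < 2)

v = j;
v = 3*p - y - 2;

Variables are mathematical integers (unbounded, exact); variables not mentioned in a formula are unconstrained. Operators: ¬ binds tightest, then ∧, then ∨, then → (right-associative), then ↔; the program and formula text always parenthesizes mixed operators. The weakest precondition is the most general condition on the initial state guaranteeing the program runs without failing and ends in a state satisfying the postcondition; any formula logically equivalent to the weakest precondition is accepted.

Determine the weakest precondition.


Working backward. After the program, the postcondition (¬(2*g + 2*v - 5 = 7)) ∧ (3*v + 9 = -7 → 2*p + 7 < 2) must hold; in canonical form it is (¬(2*g + 2*v = 12)) ∧ (3*v = -16 → 2*p < -5).
Before v := 3*p - y - 2: (¬(2*g + 6*p = 2*y + 16)) ∧ (9*p = 3*y - 10 → 2*p < -5)
Before v := j: (¬(2*g + 6*p = 2*y + 16)) ∧ (9*p = 3*y - 10 → 2*p < -5)
Answer: WP = (¬(2*g + 6*p = 2*y + 16)) ∧ (9*p = 3*y - 10 → 2*p < -5)


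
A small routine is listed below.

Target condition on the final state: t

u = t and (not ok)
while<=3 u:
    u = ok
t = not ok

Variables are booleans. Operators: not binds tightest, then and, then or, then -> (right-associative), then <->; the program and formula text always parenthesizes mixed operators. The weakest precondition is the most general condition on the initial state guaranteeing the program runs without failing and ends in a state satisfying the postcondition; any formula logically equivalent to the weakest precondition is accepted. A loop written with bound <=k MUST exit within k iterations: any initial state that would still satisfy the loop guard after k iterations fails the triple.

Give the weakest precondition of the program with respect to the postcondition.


Working backward. After the program, t must hold.
Before t := not ok: not ok
Before the loop (bound <=3), unroll the exhaustion recursion (WP_0 = exit-now case; WP_j = one more guarded iteration, up to j = 3):
  WP_0: (not u) and (not ok)
  WP_1: (u -> (not ok)) and ((not u) -> (not ok))
  WP_2: (u -> (ok -> (not ok))) and ((not u) -> (not ok))
  WP_3: (u -> (ok -> (ok -> (not ok)))) and ((not u) -> (not ok))
So before the loop: (u -> (ok -> (ok -> (not ok)))) and ((not u) -> (not ok))
Before u := t and (not ok): ((t and (not ok)) -> (ok -> (ok -> (not ok)))) and ((not (t and (not ok))) -> (not ok))
Answer: WP = ((t and (not ok)) -> (ok -> (ok -> (not ok)))) and ((not (t and (not ok))) -> (not ok))


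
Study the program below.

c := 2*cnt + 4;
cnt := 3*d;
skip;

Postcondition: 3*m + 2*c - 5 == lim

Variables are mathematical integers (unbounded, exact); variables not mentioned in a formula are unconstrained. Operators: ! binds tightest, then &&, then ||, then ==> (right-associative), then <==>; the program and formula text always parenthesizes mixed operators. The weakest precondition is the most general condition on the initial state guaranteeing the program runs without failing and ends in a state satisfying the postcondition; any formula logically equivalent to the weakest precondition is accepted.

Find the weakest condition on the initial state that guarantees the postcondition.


Working backward. After the program, the postcondition 3*m + 2*c - 5 == lim must hold; in canonical form it is 2*c + 3*m == lim + 5.
Before skip: 2*c + 3*m == lim + 5
Before cnt := 3*d: 2*c + 3*m == lim + 5
Before c := 2*cnt + 4: 4*cnt + 3*m == lim - 3
Answer: WP = 4*cnt + 3*m == lim - 3


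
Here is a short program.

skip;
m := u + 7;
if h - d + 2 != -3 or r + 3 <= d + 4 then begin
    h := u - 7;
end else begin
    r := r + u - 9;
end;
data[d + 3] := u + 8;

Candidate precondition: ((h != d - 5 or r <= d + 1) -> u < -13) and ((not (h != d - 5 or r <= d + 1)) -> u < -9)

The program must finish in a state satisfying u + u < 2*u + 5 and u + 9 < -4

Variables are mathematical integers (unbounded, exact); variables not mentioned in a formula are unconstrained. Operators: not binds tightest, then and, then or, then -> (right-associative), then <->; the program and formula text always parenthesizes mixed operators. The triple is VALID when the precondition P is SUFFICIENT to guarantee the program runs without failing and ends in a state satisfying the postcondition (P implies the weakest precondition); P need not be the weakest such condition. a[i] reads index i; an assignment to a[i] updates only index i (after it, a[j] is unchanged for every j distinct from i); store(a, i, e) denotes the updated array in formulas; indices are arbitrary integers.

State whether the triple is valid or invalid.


Working backward. After the program, the postcondition u + u < 2*u + 5 and u + 9 < -4 must hold; in canonical form it is u < -13.
Before data[d + 3] := u + 8: u < -13
Then branch requires u < -13; else branch requires u < -13.
Before the if: ((h != d - 5 or r <= d + 1) -> u < -13) and ((not (h != d - 5 or r <= d + 1)) -> u < -13)
Before m := u + 7: ((h != d - 5 or r <= d + 1) -> u < -13) and ((not (h != d - 5 or r <= d + 1)) -> u < -13)
Before skip: ((h != d - 5 or r <= d + 1) -> u < -13) and ((not (h != d - 5 or r <= d + 1)) -> u < -13)
The weakest precondition is ((h != d - 5 or r <= d + 1) -> u < -13) and ((not (h != d - 5 or r <= d + 1)) -> u < -13).
Check whether ((h != d - 5 or r <= d + 1) -> u < -13) and ((not (h != d - 5 or r <= d + 1)) -> u < -9) implies it.
Countermodel: at the initial state d = -1, h = -6, r = 1, u = -13, the precondition holds but the weakest precondition fails.
Answer: invalid


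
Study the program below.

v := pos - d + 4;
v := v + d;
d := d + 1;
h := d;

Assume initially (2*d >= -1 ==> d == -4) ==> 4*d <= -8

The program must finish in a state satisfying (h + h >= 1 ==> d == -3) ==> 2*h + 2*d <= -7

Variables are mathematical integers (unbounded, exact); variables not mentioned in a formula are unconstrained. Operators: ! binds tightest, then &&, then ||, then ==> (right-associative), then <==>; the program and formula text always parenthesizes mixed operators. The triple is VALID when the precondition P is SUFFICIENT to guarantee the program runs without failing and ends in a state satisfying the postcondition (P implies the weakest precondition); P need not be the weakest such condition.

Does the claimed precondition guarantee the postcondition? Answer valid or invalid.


Working backward. After the program, the postcondition (h + h >= 1 ==> d == -3) ==> 2*h + 2*d <= -7 must hold; in canonical form it is (2*h >= 1 ==> d == -3) ==> 2*d + 2*h <= -7.
Before h := d: (2*d >= 1 ==> d == -3) ==> 4*d <= -7
Before d := d + 1: (2*d >= -1 ==> d == -4) ==> 4*d <= -11
Before v := v + d: (2*d >= -1 ==> d == -4) ==> 4*d <= -11
Before v := pos - d + 4: (2*d >= -1 ==> d == -4) ==> 4*d <= -11
The weakest precondition is (2*d >= -1 ==> d == -4) ==> 4*d <= -11.
Check whether (2*d >= -1 ==> d == -4) ==> 4*d <= -8 implies it.
Countermodel: at the initial state d = -2, the precondition holds but the weakest precondition fails.
Answer: invalid


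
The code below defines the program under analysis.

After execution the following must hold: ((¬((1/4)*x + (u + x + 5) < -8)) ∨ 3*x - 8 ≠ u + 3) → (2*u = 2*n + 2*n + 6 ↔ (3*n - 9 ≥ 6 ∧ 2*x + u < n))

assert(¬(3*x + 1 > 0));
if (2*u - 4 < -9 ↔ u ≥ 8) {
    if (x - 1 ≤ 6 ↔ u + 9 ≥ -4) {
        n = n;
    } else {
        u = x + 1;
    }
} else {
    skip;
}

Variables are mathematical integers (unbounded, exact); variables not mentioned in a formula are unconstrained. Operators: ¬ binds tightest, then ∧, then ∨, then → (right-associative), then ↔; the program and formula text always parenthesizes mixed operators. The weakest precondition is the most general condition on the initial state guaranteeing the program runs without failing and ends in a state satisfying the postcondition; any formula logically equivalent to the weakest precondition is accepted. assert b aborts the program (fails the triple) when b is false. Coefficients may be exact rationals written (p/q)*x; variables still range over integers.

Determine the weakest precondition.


Working backward. After the program, the postcondition ((¬((1/4)*x + (u + x + 5) < -8)) ∨ 3*x - 8 ≠ u + 3) → (2*u = 2*n + 2*n + 6 ↔ (3*n - 9 ≥ 6 ∧ 2*x + u < n)) must hold; in canonical form it is ((¬(u + (5/4)*x < -13)) ∨ 3*x ≠ u + 11) → (2*u = 4*n + 6 ↔ (3*n ≥ 15 ∧ u + 2*x < n)).
Then branch requires ((x ≤ 7 ↔ u ≥ -13) → (((¬(u + (5/4)*x < -13)) ∨ 3*x ≠ u + 11) → (2*u = 4*n + 6 ↔ (3*n ≥ 15 ∧ u + 2*x < n)))) ∧ ((¬(x ≤ 7 ↔ u ≥ -13)) → (((¬((9/4)*x < -14)) ∨ 2*x ≠ 12) → (2*x = 4*n + 4 ↔ (3*n ≥ 15 ∧ 3*x < n - 1)))); else branch requires ((¬(u + (5/4)*x < -13)) ∨ 3*x ≠ u + 11) → (2*u = 4*n + 6 ↔ (3*n ≥ 15 ∧ u + 2*x < n)).
Before the if: ((2*u < -5 ↔ u ≥ 8) → (((x ≤ 7 ↔ u ≥ -13) → (((¬(u + (5/4)*x < -13)) ∨ 3*x ≠ u + 11) → (2*u = 4*n + 6 ↔ (3*n ≥ 15 ∧ u + 2*x < n)))) ∧ ((¬(x ≤ 7 ↔ u ≥ -13)) → (((¬((9/4)*x < -14)) ∨ 2*x ≠ 12) → (2*x = 4*n + 4 ↔ (3*n ≥ 15 ∧ 3*x < n - 1)))))) ∧ ((¬(2*u < -5 ↔ u ≥ 8)) → (((¬(u + (5/4)*x < -13)) ∨ 3*x ≠ u + 11) → (2*u = 4*n + 6 ↔ (3*n ≥ 15 ∧ u + 2*x < n))))
Before assert ¬(3*x + 1 > 0): (¬(3*x > -1)) ∧ ((2*u < -5 ↔ u ≥ 8) → (((x ≤ 7 ↔ u ≥ -13) → (((¬(u + (5/4)*x < -13)) ∨ 3*x ≠ u + 11) → (2*u = 4*n + 6 ↔ (3*n ≥ 15 ∧ u + 2*x < n)))) ∧ ((¬(x ≤ 7 ↔ u ≥ -13)) → (((¬((9/4)*x < -14)) ∨ 2*x ≠ 12) → (2*x = 4*n + 4 ↔ (3*n ≥ 15 ∧ 3*x < n - 1)))))) ∧ ((¬(2*u < -5 ↔ u ≥ 8)) → (((¬(u + (5/4)*x < -13)) ∨ 3*x ≠ u + 11) → (2*u = 4*n + 6 ↔ (3*n ≥ 15 ∧ u + 2*x < n))))
Answer: WP = (¬(3*x > -1)) ∧ ((2*u < -5 ↔ u ≥ 8) → (((x ≤ 7 ↔ u ≥ -13) → (((¬(u + (5/4)*x < -13)) ∨ 3*x ≠ u + 11) → (2*u = 4*n + 6 ↔ (3*n ≥ 15 ∧ u + 2*x < n)))) ∧ ((¬(x ≤ 7 ↔ u ≥ -13)) → (((¬((9/4)*x < -14)) ∨ 2*x ≠ 12) → (2*x = 4*n + 4 ↔ (3*n ≥ 15 ∧ 3*x < n - 1)))))) ∧ ((¬(2*u < -5 ↔ u ≥ 8)) → (((¬(u + (5/4)*x < -13)) ∨ 3*x ≠ u + 11) → (2*u = 4*n + 6 ↔ (3*n ≥ 15 ∧ u + 2*x < n))))
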